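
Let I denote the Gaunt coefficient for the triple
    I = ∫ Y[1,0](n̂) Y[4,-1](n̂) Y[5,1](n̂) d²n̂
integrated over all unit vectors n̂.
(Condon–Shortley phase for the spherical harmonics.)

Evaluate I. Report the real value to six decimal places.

-0.240571

m-sum 0 ✓  L=10 even ✓  3≤5≤5 ✓
Π(2lᵢ+1) = 3×9×11 = 297
triangle coeff Δ(1,4,5) = 1/495
Σ_t [0,0]: t=0:+1/576 = 1/576
(3j)²=5/99 [(1 4 5; 0 0 0)], sign=-1
Σ_t [0,0]: t=0:+1/720 = 1/720
(3j)²=8/165 [(1 4 5; 0 -1 1)], sign=+1
⇒ 4πI² = 8/11
I = (-1)√(8/11/(4π)) = -0.24057125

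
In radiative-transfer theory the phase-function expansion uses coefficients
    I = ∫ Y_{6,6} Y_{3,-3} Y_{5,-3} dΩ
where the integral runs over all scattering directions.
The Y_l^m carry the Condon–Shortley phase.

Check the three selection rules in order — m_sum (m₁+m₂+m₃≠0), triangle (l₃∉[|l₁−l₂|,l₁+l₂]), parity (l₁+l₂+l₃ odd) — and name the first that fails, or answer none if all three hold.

none

azimuthal sum: 6 − 3 − 3 = 0  ✓
3 ≤ 5 ≤ 9 (triangle on l)  ✓
L = 6 + 3 + 5 = 14 (even)  ✓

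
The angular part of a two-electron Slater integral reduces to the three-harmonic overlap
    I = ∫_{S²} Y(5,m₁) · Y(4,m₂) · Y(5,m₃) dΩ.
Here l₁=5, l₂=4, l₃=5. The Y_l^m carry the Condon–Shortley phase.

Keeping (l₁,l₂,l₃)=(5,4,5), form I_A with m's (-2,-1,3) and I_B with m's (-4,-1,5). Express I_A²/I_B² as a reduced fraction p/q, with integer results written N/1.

5/12

Same 5,4,5: normalisation and zero-m 3j drop out of the ratio.
A: Δ: 4! 6! 4! / 15! → 1/3153150; sum: t=1:−1/17280 t=2:+1/2880 t=3:−1/6912 = 1/6912; 3j²(5 4 5; -2 -1 3) = Δ·Π!·Σ² = 5/429  (sign +1)
B: Δ: 4! 6! 4! / 15! → 1/3153150; sum: t=3:−1/103680 = -1/103680; 3j²(5 4 5; -4 -1 5) = Δ·Π!·Σ² = 4/143  (sign -1)
I_A²/I_B² = (5/429)/(4/143) = 5/12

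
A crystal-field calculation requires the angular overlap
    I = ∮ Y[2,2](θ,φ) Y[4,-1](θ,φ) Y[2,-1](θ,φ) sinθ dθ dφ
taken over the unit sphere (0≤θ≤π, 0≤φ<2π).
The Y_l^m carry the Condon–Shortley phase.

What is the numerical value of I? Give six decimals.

-0.090112

Rules hold: Σm=0, L=8 even, 2≤2≤6.
N = 5·9·5 = 225
Δ = 4!·0!·4!/9! = 1/630
Racah Σ t=2..2: t=2:+1/16 = 1/16
⇒ 3j(2 4 2; 0 0 0)² = 2/35, sgn +1
Racah Σ t=0..0: t=0:+1/144 = 1/144
⇒ 3j(2 4 2; 2 -1 -1)² = 1/126, sgn -1
4πI² = N·(3j₀)²·(3jₘ)² = 5/49
I = -1·√(0.102041/4π) = -0.09011188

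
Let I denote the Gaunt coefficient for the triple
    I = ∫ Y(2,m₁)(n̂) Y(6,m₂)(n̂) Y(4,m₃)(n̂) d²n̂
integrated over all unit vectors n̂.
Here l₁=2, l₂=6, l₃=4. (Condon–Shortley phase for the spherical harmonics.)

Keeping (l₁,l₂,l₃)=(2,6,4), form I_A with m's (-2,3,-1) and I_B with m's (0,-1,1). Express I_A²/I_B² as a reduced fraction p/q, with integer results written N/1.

3/5

Same 2,6,4: normalisation and zero-m 3j drop out of the ratio.
A: Δ: 4! 0! 8! / 13! → 1/6435; sum: t=4:+1/17280 = 1/17280; 3j²(2 6 4; -2 3 -1) = Δ·Π!·Σ² = 14/715  (sign -1)
B: Δ: 4! 0! 8! / 13! → 1/6435; sum: t=2:+1/2880 = 1/2880; 3j²(2 6 4; 0 -1 1) = Δ·Π!·Σ² = 14/429  (sign -1)
I_A²/I_B² = (14/715)/(14/429) = 3/5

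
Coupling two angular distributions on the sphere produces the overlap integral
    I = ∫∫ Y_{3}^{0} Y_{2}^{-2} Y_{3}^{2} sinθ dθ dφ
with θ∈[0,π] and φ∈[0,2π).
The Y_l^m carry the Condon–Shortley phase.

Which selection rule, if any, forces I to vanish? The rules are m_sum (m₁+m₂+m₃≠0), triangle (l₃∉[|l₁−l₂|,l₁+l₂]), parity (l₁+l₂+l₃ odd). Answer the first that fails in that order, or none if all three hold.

none

azimuthal sum: 0 − 2 + 2 = 0  ✓
1 ≤ 3 ≤ 5 (triangle on l)  ✓
L = 3 + 2 + 3 = 8 (even)  ✓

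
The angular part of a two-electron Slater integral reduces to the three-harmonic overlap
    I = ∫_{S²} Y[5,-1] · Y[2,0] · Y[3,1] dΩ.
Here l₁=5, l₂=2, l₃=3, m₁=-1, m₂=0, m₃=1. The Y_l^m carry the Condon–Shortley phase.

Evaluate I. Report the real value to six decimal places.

m-sum 0 ✓  L=10 even ✓  3≤3≤7 ✓
Π(2lᵢ+1) = 11×5×7 = 385
triangle coeff Δ(5,2,3) = 1/2310
Σ_t [2,2]: t=2:+1/144 = 1/144
(3j)²=10/231 [(5 2 3; 0 0 0)], sign=-1
Σ_t [2,2]: t=2:+1/192 = 1/192
(3j)²=3/77 [(5 2 3; -1 0 1)], sign=+1
⇒ 4πI² = 50/77
I = (-1)√(50/77/(4π)) = -0.22731846

-0.227318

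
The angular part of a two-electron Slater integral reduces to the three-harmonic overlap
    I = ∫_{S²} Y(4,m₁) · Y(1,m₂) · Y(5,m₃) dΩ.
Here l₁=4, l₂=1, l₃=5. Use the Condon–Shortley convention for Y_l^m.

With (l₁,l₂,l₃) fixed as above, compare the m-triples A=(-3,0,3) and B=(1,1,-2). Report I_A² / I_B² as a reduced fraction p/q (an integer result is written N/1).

16/21

Shared (l₁,l₂,l₃)=(4,1,5): N and (l;000)² cancel in I_A²/I_B².
A: Δ = 0!·8!·2!/11! = 1/495; Racah Σ t=0..0: t=0:+1/5040 = 1/5040; ⇒ 3j(4 1 5; -3 0 3)² = 16/495, sgn +1
B: Δ = 0!·8!·2!/11! = 1/495; Racah Σ t=0..0: t=0:+1/1440 = 1/1440; ⇒ 3j(4 1 5; 1 1 -2)² = 7/165, sgn -1
I_A²/I_B² = (16/495)/(7/165) = 16/21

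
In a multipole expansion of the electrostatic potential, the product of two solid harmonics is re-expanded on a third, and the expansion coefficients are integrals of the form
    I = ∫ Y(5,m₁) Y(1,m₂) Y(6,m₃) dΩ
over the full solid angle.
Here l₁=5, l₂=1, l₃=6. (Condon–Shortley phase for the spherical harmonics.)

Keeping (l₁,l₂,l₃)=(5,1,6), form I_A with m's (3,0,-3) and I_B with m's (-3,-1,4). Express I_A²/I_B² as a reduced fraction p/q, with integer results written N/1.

l's match ⇒ only the (l;m) 3-j factors differ between A and B.
A: triangle coeff Δ(5,1,6) = 1/858; Σ_t [0,0]: t=0:+1/80640 = 1/80640; (3j)²=9/286 [(5 1 6; 3 0 -3)], sign=-1
B: triangle coeff Δ(5,1,6) = 1/858; Σ_t [0,0]: t=0:+1/161280 = 1/161280; (3j)²=15/286 [(5 1 6; -3 -1 4)], sign=+1
I_A²/I_B² = (9/286)/(15/286) = 3/5

3/5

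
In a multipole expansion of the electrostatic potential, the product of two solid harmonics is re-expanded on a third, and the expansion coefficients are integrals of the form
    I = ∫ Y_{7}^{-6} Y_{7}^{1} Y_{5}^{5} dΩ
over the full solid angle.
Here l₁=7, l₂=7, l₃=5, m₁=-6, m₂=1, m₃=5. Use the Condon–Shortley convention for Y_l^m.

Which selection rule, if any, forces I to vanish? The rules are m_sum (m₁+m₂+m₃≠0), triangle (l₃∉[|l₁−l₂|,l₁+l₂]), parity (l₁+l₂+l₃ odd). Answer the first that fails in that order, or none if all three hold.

parity

m₁+m₂+m₃ = -6 + 1 + 5 = 0  ✓
triangle: |7−7|=0 ≤ l₃=5 ≤ 7+7=14  ✓
parity: l₁+l₂+l₃ = 19 is odd  ✗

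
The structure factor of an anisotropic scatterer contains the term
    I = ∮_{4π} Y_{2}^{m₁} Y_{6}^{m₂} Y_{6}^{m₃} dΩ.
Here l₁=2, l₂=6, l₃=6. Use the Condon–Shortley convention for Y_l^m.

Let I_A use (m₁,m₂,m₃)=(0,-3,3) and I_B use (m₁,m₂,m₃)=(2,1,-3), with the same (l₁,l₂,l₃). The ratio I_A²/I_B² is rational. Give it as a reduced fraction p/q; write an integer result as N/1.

l's match ⇒ only the (l;m) 3-j factors differ between A and B.
A: triangle coeff Δ(2,6,6) = 1/90090; Σ_t [0,2]: t=0:+1/120960 t=1:−1/80640 t=2:+1/1451520 = -1/290304; (3j)²=5/2002 [(2 6 6; 0 -3 3)], sign=+1
B: triangle coeff Δ(2,6,6) = 1/90090; Σ_t [0,0]: t=0:+1/120960 = 1/120960; (3j)²=24/1001 [(2 6 6; 2 1 -3)], sign=-1
I_A²/I_B² = (5/2002)/(24/1001) = 5/48

5/48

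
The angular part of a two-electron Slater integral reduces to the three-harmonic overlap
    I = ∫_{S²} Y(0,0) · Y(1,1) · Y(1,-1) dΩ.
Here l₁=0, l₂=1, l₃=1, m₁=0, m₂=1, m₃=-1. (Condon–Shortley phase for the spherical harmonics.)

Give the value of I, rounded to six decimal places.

-0.282095

Rules hold: Σm=0, L=2 even, 1≤1≤1.
N = 1·3·3 = 9
Δ = 0!·0!·2!/3! = 1/3
Racah Σ t=0..0: t=0:+1/1 = 1/1
⇒ 3j(0 1 1; 0 0 0)² = 1/3, sgn -1
Racah Σ t=0..0: t=0:+1/2 = 1/2
⇒ 3j(0 1 1; 0 1 -1)² = 1/3, sgn +1
4πI² = N·(3j₀)²·(3jₘ)² = 1/1
I = -1·√(1/4π) = -0.28209479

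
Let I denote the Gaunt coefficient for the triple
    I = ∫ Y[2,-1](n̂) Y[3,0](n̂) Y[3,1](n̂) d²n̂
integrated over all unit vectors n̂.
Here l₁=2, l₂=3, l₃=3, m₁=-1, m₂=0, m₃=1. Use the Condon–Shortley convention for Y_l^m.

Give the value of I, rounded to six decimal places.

-0.059471

m-sum 0 ✓  L=8 even ✓  1≤3≤5 ✓
Π(2lᵢ+1) = 5×7×7 = 245
triangle coeff Δ(2,3,3) = 1/3780
Σ_t [0,2]: t=0:+1/24 t=1:−1/4 t=2:+1/24 = -1/6
(3j)²=4/105 [(2 3 3; 0 0 0)], sign=+1
Σ_t [1,2]: t=1:−1/8 t=2:+1/12 = -1/24
(3j)²=1/210 [(2 3 3; -1 0 1)], sign=-1
⇒ 4πI² = 2/45
I = (-1)√(2/45/(4π)) = -0.05947080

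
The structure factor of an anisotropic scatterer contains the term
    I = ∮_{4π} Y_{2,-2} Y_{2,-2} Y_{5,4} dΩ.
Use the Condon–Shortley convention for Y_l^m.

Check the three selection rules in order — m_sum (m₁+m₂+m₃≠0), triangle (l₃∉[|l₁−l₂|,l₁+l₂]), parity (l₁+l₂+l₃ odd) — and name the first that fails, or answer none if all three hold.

Σmᵢ = 0  ✓
l₃∈[|l₁−l₂|,l₁+l₂]=[0,4], have l₃=5  ✗
Σlᵢ = 9 ⇒ odd

triangle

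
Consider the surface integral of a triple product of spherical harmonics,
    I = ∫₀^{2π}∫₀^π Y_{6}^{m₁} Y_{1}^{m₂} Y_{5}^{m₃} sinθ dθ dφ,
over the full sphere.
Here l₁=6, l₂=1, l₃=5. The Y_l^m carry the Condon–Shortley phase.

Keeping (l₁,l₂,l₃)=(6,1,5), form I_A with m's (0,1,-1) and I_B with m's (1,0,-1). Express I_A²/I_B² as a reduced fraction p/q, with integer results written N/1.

3/7

l's match ⇒ only the (l;m) 3-j factors differ between A and B.
A: triangle coeff Δ(6,1,5) = 1/858; Σ_t [2,2]: t=2:+1/34560 = 1/34560; (3j)²=5/286 [(6 1 5; 0 1 -1)], sign=+1
B: triangle coeff Δ(6,1,5) = 1/858; Σ_t [1,1]: t=1:−1/17280 = -1/17280; (3j)²=35/858 [(6 1 5; 1 0 -1)], sign=-1
I_A²/I_B² = (5/286)/(35/858) = 3/7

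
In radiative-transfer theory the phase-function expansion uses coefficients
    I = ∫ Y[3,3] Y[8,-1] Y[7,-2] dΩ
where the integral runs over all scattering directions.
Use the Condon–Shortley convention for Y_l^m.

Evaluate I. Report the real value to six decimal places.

0.148075

Rules hold: Σm=0, L=18 even, 5≤7≤11.
N = 7·17·15 = 1785
Δ = 4!·2!·12!/19! = 1/5290740
Racah Σ t=1..3: t=1:−1/7257600 t=2:+1/2073600 t=3:−1/7257600 = 1/4838400
⇒ 3j(3 8 7; 0 0 0)² = 252/20995, sgn -1
Racah Σ t=0..0: t=0:+1/29030400 = 1/29030400
⇒ 3j(3 8 7; 3 -1 -2)² = 54/4199, sgn -1
4πI² = N·(3j₀)²·(3jₘ)² = 285768/1037153
I = +1·√(0.275531/4π) = 0.14807456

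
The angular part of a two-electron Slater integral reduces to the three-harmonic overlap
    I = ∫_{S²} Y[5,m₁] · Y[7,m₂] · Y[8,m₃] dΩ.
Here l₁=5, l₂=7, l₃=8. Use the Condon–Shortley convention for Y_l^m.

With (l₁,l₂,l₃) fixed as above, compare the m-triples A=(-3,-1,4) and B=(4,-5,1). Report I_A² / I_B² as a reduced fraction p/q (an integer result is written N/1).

378/529

Same 5,7,8: normalisation and zero-m 3j drop out of the ratio.
A: Δ: 4! 6! 10! / 21! → 1/814773960; sum: t=2:+1/49766400 t=3:−1/21772800 t=4:+1/92897280 = -1/66355200; 3j²(5 7 8; -3 -1 4) = Δ·Π!·Σ² = 63/8398  (sign -1)
B: Δ: 4! 6! 10! / 21! → 1/814773960; sum: t=0:+1/232243200 t=1:−1/1567641600 = 23/6270566400; 3j²(5 7 8; 4 -5 1) = Δ·Π!·Σ² = 529/50388  (sign -1)
I_A²/I_B² = (63/8398)/(529/50388) = 378/529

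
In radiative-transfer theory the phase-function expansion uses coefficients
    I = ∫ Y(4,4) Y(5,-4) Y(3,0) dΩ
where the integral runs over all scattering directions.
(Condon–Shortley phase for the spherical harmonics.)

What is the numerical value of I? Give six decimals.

-0.207724

m-sum 0 ✓  L=12 even ✓  1≤3≤9 ✓
Π(2lᵢ+1) = 9×11×7 = 693
triangle coeff Δ(4,5,3) = 1/180180
Σ_t [2,4]: t=2:+1/576 t=3:−1/144 t=4:+1/576 = -1/288
(3j)²=20/1001 [(4 5 3; 0 0 0)], sign=+1
Σ_t [0,0]: t=0:+1/8640 = 1/8640
(3j)²=28/715 [(4 5 3; 4 -4 0)], sign=-1
⇒ 4πI² = 1008/1859
I = (-1)√(1008/1859/(4π)) = -0.20772350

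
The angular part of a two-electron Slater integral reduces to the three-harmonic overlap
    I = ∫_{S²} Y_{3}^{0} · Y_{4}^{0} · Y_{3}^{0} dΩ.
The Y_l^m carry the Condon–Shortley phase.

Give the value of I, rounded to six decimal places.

0.153870

m-sum 0 ✓  L=10 even ✓  1≤3≤7 ✓
Π(2lᵢ+1) = 7×9×7 = 441
triangle coeff Δ(3,4,3) = 1/34650
Σ_t [1,3]: t=1:−1/72 t=2:+1/16 t=3:−1/72 = 5/144
(3j)²=2/77 [(3 4 3; 0 0 0)], sign=-1
(m-triple is (0,0,0) — same symbol as above.)
⇒ 4πI² = 36/121
I = (+1)√(36/121/(4π)) = 0.15386989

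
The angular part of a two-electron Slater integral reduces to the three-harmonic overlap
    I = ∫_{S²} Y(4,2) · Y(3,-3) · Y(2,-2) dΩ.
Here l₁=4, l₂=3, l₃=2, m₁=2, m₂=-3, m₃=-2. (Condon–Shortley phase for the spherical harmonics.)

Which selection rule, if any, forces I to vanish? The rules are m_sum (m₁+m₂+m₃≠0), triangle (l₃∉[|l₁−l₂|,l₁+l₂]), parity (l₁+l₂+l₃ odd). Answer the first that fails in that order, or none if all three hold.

m_sum

Σmᵢ = -3  ✗
l₃∈[|l₁−l₂|,l₁+l₂]=[1,7], have l₃=2
Σlᵢ = 9 ⇒ odd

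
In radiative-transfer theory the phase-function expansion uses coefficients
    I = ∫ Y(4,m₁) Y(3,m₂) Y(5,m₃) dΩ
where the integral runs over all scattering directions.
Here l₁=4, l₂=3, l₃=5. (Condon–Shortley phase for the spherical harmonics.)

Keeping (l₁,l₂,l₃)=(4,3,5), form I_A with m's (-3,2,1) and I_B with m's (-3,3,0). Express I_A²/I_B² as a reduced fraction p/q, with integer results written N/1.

121/45

Same 4,3,5: normalisation and zero-m 3j drop out of the ratio.
A: Δ: 2! 6! 4! / 13! → 1/180180; sum: t=1:−1/17280 t=2:+1/1440 = 11/17280; 3j²(4 3 5; -3 2 1) = Δ·Π!·Σ² = 11/468  (sign +1)
B: Δ: 2! 6! 4! / 13! → 1/180180; sum: t=2:+1/5760 = 1/5760; 3j²(4 3 5; -3 3 0) = Δ·Π!·Σ² = 5/572  (sign -1)
I_A²/I_B² = (11/468)/(5/572) = 121/45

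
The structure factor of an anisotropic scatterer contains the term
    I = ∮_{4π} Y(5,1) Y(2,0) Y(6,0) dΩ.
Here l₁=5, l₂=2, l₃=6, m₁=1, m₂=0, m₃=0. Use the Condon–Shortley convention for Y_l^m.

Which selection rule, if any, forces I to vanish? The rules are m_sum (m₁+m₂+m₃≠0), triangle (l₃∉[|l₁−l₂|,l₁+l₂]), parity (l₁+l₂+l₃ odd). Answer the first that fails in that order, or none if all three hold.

azimuthal sum: 1 + 0 + 0 = 1  ✗
3 ≤ 6 ≤ 7 (triangle on l)
L = 5 + 2 + 6 = 13 (odd)

m_sum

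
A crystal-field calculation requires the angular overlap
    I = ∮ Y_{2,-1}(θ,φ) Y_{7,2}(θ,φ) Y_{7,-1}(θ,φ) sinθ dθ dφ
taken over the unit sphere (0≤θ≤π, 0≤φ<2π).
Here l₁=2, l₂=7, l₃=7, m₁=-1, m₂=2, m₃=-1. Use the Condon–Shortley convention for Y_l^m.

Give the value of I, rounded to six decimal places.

0.077064

Rules hold: Σm=0, L=16 even, 5≤7≤9.
N = 5·15·15 = 1125
Δ = 2!·2!·12!/17! = 1/185640
Racah Σ t=0..2: t=0:+1/2419200 t=1:−1/518400 t=2:+1/2419200 = -1/907200
⇒ 3j(2 7 7; 0 0 0)² = 56/3315, sgn +1
Racah Σ t=1..2: t=1:−1/1935360 t=2:+1/1209600 = 1/3225600
⇒ 3j(2 7 7; -1 2 -1)² = 243/61880, sgn +1
4πI² = N·(3j₀)²·(3jₘ)² = 3645/48841
I = +1·√(0.0746299/4π) = 0.07706400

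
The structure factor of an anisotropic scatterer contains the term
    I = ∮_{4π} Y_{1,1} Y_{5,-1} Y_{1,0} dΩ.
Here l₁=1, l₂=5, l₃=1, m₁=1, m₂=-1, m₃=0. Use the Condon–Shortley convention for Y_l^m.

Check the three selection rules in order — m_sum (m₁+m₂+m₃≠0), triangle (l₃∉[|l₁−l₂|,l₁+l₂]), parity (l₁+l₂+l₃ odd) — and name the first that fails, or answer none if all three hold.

triangle

azimuthal sum: 1 − 1 + 0 = 0  ✓
4 ≤ 1 ≤ 6 (triangle on l)  ✗
L = 1 + 5 + 1 = 7 (odd)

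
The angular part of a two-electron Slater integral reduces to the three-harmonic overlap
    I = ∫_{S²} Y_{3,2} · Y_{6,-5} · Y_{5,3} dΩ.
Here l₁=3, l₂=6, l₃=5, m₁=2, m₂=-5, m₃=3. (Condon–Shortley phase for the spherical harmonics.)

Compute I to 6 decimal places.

m-sum 0 ✓  L=14 even ✓  3≤5≤9 ✓
Π(2lᵢ+1) = 7×13×11 = 1001
triangle coeff Δ(3,6,5) = 1/675675
Σ_t [1,3]: t=1:−1/8640 t=2:+1/2304 t=3:−1/8640 = 7/34560
(3j)²=7/429 [(3 6 5; 0 0 0)], sign=-1
Σ_t [0,1]: t=0:+1/120960 t=1:−1/483840 = 1/161280
(3j)²=2/91 [(3 6 5; 2 -5 3)], sign=+1
⇒ 4πI² = 14/39
I = (-1)√(14/39/(4π)) = -0.16901560

-0.169016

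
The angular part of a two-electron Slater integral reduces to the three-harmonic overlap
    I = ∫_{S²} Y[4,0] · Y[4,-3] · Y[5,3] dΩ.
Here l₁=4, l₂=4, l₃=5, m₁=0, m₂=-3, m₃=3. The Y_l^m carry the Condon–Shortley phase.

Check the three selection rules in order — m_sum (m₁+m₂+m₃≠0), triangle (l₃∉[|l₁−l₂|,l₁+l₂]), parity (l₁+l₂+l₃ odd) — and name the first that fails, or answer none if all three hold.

parity

m₁+m₂+m₃ = 0 − 3 + 3 = 0  ✓
triangle: |4−4|=0 ≤ l₃=5 ≤ 4+4=8  ✓
parity: l₁+l₂+l₃ = 13 is odd  ✗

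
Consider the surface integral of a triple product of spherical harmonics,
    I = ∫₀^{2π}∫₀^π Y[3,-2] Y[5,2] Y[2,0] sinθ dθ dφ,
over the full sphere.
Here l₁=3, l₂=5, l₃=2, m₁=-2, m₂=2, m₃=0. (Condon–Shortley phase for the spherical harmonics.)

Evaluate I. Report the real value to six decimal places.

0.190188

m-sum 0 ✓  L=10 even ✓  2≤2≤8 ✓
Π(2lᵢ+1) = 7×11×5 = 385
triangle coeff Δ(3,5,2) = 1/2310
Σ_t [3,3]: t=3:−1/144 = -1/144
(3j)²=10/231 [(3 5 2; 0 0 0)], sign=-1
Σ_t [5,5]: t=5:−1/480 = -1/480
(3j)²=3/110 [(3 5 2; -2 2 0)], sign=-1
⇒ 4πI² = 5/11
I = (+1)√(5/11/(4π)) = 0.19018827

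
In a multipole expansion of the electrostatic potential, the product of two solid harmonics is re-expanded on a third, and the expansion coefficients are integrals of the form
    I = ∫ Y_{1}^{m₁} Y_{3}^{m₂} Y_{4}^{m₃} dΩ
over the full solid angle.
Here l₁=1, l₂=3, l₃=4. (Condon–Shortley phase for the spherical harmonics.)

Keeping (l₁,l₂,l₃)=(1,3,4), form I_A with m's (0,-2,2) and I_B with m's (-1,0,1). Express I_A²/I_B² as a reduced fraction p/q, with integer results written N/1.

6/5

l's match ⇒ only the (l;m) 3-j factors differ between A and B.
A: triangle coeff Δ(1,3,4) = 1/252; Σ_t [0,0]: t=0:+1/120 = 1/120; (3j)²=1/21 [(1 3 4; 0 -2 2)], sign=+1
B: triangle coeff Δ(1,3,4) = 1/252; Σ_t [0,0]: t=0:+1/72 = 1/72; (3j)²=5/126 [(1 3 4; -1 0 1)], sign=-1
I_A²/I_B² = (1/21)/(5/126) = 6/5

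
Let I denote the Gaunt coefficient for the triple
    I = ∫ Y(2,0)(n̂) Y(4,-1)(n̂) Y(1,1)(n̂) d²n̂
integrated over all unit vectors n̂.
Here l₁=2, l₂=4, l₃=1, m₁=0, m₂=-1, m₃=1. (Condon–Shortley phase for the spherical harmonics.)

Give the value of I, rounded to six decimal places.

triangle: need 2≤l₃≤6, have 1; I=0

0.000000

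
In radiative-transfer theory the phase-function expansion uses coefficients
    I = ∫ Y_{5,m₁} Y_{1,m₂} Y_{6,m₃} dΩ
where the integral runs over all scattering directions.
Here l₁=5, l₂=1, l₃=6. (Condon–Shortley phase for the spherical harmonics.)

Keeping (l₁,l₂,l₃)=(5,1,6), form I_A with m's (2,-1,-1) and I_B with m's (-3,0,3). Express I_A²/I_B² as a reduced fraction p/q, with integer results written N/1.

10/27

l's match ⇒ only the (l;m) 3-j factors differ between A and B.
A: triangle coeff Δ(5,1,6) = 1/858; Σ_t [0,0]: t=0:+1/60480 = 1/60480; (3j)²=5/429 [(5 1 6; 2 -1 -1)], sign=-1
B: triangle coeff Δ(5,1,6) = 1/858; Σ_t [0,0]: t=0:+1/80640 = 1/80640; (3j)²=9/286 [(5 1 6; -3 0 3)], sign=-1
I_A²/I_B² = (5/429)/(9/286) = 10/27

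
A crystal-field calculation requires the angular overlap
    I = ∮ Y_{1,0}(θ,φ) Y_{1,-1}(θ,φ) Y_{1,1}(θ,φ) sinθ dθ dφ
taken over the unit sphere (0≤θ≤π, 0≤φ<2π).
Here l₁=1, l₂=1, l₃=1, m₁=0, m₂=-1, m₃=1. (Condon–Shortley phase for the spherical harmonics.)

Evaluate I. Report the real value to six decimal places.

0.000000

Σlᵢ=3 odd — θ-integrand is odd under cosθ→−cosθ; I=0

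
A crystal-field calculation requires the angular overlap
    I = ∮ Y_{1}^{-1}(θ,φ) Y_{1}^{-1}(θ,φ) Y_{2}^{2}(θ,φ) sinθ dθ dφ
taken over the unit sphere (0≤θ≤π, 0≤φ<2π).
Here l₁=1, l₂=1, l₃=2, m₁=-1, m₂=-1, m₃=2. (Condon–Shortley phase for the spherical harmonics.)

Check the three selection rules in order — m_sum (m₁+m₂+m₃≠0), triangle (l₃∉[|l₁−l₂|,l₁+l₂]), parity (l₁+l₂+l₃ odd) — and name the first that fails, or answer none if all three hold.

none

Σmᵢ = 0  ✓
l₃∈[|l₁−l₂|,l₁+l₂]=[0,2], have l₃=2  ✓
Σlᵢ = 4 ⇒ even  ✓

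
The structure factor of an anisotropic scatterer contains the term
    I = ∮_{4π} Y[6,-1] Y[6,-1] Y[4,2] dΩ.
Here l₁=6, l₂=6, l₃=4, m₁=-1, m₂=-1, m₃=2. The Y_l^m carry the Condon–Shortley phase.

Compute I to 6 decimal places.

0.133571

Rules hold: Σm=0, L=16 even, 0≤4≤12.
N = 13·13·9 = 1521
Δ = 8!·4!·4!/17! = 1/15315300
Racah Σ t=2..6: t=2:+1/829440 t=3:−1/25920 t=4:+1/9216 t=5:−1/25920 t=6:+1/829440 = 7/207360
⇒ 3j(6 6 4; 0 0 0)² = 28/2431, sgn +1
Racah Σ t=3..5: t=3:−1/69120 t=4:+1/20736 t=5:−1/69120 = 1/51840
⇒ 3j(6 6 4; -1 -1 2)² = 280/21879, sgn +1
4πI² = N·(3j₀)²·(3jₘ)² = 7840/34969
I = +1·√(0.224199/4π) = 0.13357079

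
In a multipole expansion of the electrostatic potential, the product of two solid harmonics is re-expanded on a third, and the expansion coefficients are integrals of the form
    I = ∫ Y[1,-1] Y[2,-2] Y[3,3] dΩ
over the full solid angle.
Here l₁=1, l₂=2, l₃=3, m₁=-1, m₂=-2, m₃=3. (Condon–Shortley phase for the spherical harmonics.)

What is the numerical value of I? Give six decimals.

Checks pass: Σm=0; 6 even; l₃=3∈[1,3].
(2·1+1)(2·2+1)(2·3+1) = 105
Δ: 0! 2! 4! / 7! → 1/105
sum: t=0:+1/4 = 1/4
3j²(1 2 3; 0 0 0) = Δ·Π!·Σ² = 3/35  (sign -1)
sum: t=0:+1/48 = 1/48
3j²(1 2 3; -1 -2 3) = Δ·Π!·Σ² = 1/7  (sign +1)
combine: 4πI² = 105·3/35·1/7 = 9/7
take √, sign -1: I = -0.31986543

-0.319865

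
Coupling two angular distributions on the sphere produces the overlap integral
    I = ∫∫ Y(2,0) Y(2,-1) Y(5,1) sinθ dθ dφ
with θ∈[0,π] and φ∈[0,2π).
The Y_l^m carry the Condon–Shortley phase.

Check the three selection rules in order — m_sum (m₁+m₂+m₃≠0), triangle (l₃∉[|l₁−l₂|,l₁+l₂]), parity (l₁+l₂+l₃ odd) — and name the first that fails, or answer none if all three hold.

Σmᵢ = 0  ✓
l₃∈[|l₁−l₂|,l₁+l₂]=[0,4], have l₃=5  ✗
Σlᵢ = 9 ⇒ odd

triangle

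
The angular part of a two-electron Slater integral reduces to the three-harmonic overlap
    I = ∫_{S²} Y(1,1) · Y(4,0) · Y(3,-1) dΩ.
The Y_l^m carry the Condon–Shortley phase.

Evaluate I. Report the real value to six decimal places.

0.150786

Rules hold: Σm=0, L=8 even, 3≤3≤5.
N = 3·9·7 = 189
Δ = 2!·0!·6!/9! = 1/252
Racah Σ t=1..1: t=1:−1/36 = -1/36
⇒ 3j(1 4 3; 0 0 0)² = 4/63, sgn +1
Racah Σ t=0..0: t=0:+1/96 = 1/96
⇒ 3j(1 4 3; 1 0 -1)² = 1/42, sgn +1
4πI² = N·(3j₀)²·(3jₘ)² = 2/7
I = +1·√(0.285714/4π) = 0.15078601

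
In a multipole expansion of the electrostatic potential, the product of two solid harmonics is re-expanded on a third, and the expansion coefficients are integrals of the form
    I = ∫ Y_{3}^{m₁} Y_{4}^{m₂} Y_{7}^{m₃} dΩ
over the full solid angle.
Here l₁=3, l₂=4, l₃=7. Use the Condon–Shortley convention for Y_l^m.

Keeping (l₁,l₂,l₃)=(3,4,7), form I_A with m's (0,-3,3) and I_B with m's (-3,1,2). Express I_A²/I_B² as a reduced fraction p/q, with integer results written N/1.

40/7

Same 3,4,7: normalisation and zero-m 3j drop out of the ratio.
A: Δ: 0! 6! 8! / 15! → 1/45045; sum: t=0:+1/181440 = 1/181440; 3j²(3 4 7; 0 -3 3) = Δ·Π!·Σ² = 32/3003  (sign +1)
B: Δ: 0! 6! 8! / 15! → 1/45045; sum: t=0:+1/518400 = 1/518400; 3j²(3 4 7; -3 1 2) = Δ·Π!·Σ² = 4/2145  (sign -1)
I_A²/I_B² = (32/3003)/(4/2145) = 40/7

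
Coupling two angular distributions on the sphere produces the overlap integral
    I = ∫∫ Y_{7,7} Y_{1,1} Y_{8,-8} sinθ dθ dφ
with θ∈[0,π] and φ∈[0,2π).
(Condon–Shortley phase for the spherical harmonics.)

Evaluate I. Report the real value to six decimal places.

m-sum 0 ✓  L=16 even ✓  6≤8≤8 ✓
Π(2lᵢ+1) = 15×3×17 = 765
triangle coeff Δ(7,1,8) = 1/2040
Σ_t [0,0]: t=0:+1/25401600 = 1/25401600
(3j)²=8/255 [(7 1 8; 0 0 0)], sign=+1
Σ_t [0,0]: t=0:+1/174356582400 = 1/174356582400
(3j)²=1/17 [(7 1 8; 7 1 -8)], sign=+1
⇒ 4πI² = 24/17
I = (+1)√(24/17/(4π)) = 0.33517856

0.335179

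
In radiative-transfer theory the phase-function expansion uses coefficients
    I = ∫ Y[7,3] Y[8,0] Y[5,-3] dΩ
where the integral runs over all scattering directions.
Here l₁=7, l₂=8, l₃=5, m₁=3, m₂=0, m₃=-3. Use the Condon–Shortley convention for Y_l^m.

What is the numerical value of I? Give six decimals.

0.042520

Rules hold: Σm=0, L=20 even, 1≤5≤15.
N = 15·17·11 = 2805
Δ = 10!·4!·6!/21! = 1/814773960
Racah Σ t=3..7: t=3:−1/87091200 t=4:+1/4976640 t=5:−1/2073600 t=6:+1/4976640 t=7:−1/87091200 = -1/9676800
⇒ 3j(7 8 5; 0 0 0)² = 360/46189, sgn +1
Racah Σ t=2..4: t=2:+1/232243200 t=3:−1/21772800 t=4:+1/19906560 = 1/116121600
⇒ 3j(7 8 5; 3 0 -3)² = 48/46189, sgn +1
4πI² = N·(3j₀)²·(3jₘ)² = 259200/11408683
I = +1·√(0.0227195/4π) = 0.04252015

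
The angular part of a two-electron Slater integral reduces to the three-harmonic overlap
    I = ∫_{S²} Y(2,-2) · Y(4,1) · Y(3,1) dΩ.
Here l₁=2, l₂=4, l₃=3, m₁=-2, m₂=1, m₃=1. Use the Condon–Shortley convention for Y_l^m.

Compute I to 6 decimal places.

0.000000

l₁+l₂+l₃=9 is odd: 3j(l;000)=0 ⇒ I=0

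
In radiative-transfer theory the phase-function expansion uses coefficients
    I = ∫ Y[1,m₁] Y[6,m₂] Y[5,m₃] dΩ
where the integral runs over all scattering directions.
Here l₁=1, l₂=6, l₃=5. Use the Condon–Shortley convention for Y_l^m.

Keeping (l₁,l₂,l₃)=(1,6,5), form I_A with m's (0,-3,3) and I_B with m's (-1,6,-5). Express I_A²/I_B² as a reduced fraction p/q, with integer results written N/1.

Shared (l₁,l₂,l₃)=(1,6,5): N and (l;000)² cancel in I_A²/I_B².
A: Δ = 2!·0!·10!/13! = 1/858; Racah Σ t=1..1: t=1:−1/80640 = -1/80640; ⇒ 3j(1 6 5; 0 -3 3)² = 9/286, sgn -1
B: Δ = 2!·0!·10!/13! = 1/858; Racah Σ t=2..2: t=2:+1/7257600 = 1/7257600; ⇒ 3j(1 6 5; -1 6 -5)² = 1/13, sgn +1
I_A²/I_B² = (9/286)/(1/13) = 9/22

9/22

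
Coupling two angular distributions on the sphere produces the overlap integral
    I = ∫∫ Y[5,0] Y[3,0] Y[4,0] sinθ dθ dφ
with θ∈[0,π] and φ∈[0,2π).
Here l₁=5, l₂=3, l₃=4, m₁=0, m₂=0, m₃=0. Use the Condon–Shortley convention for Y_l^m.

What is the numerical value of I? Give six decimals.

0.148374

Checks pass: Σm=0; 12 even; l₃=4∈[2,8].
(2·5+1)(2·3+1)(2·4+1) = 693
Δ: 4! 6! 2! / 13! → 1/180180
sum: t=1:−1/576 t=2:+1/144 t=3:−1/576 = 1/288
3j²(5 3 4; 0 0 0) = Δ·Π!·Σ² = 20/1001  (sign +1)
(m-triple is (0,0,0) — same symbol as above.)
combine: 4πI² = 693·20/1001·20/1001 = 3600/13013
take √, sign +1: I = 0.14837393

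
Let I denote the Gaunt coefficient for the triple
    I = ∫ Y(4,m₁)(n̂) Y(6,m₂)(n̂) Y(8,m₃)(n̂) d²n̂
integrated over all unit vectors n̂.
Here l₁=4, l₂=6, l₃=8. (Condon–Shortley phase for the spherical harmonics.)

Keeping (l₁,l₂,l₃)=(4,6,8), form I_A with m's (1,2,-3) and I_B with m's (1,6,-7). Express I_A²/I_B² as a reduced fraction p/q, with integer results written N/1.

l's match ⇒ only the (l;m) 3-j factors differ between A and B.
A: triangle coeff Δ(4,6,8) = 1/23279256; Σ_t [0,2]: t=0:+1/5806080 t=1:−1/1451520 t=2:+1/4147200 = -1/3628800; (3j)²=320/29393 [(4 6 8; 1 2 -3)], sign=+1
B: triangle coeff Δ(4,6,8) = 1/23279256; Σ_t [2,2]: t=2:+1/870912000 = 1/870912000; (3j)²=33/1292 [(4 6 8; 1 6 -7)], sign=-1
I_A²/I_B² = (320/29393)/(33/1292) = 1280/3003

1280/3003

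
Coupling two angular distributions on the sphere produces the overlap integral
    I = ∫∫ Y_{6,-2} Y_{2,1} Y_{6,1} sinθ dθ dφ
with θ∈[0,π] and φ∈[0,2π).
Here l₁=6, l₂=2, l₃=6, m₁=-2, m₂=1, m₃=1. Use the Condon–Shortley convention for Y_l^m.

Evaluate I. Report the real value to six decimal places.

0.088837

Checks pass: Σm=0; 14 even; l₃=6∈[4,8].
(2·6+1)(2·2+1)(2·6+1) = 845
Δ: 2! 10! 2! / 15! → 1/90090
sum: t=0:+1/69120 t=1:−1/14400 t=2:+1/69120 = -7/172800
3j²(6 2 6; 0 0 0) = Δ·Π!·Σ² = 14/715  (sign -1)
sum: t=1:−1/60480 t=2:+1/34560 = 1/80640
3j²(6 2 6; -2 1 1) = Δ·Π!·Σ² = 6/1001  (sign -1)
combine: 4πI² = 845·14/715·6/1001 = 12/121
take √, sign +1: I = 0.08883682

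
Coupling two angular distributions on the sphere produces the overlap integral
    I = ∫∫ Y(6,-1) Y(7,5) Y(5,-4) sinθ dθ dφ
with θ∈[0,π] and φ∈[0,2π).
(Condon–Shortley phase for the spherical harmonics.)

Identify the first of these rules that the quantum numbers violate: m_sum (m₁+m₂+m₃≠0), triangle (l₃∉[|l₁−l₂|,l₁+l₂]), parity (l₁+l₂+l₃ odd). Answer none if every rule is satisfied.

azimuthal sum: -1 + 5 − 4 = 0  ✓
1 ≤ 5 ≤ 13 (triangle on l)  ✓
L = 6 + 7 + 5 = 18 (even)  ✓

none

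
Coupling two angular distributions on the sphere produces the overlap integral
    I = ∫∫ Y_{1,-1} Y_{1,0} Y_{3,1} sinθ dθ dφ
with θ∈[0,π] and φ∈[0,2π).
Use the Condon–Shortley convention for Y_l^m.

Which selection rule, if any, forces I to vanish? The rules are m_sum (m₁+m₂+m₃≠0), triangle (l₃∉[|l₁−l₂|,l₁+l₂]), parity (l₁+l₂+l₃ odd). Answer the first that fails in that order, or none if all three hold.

m₁+m₂+m₃ = -1 + 0 + 1 = 0  ✓
triangle: |1−1|=0 ≤ l₃=3 ≤ 1+1=2  ✗
parity: l₁+l₂+l₃ = 5 is odd

triangle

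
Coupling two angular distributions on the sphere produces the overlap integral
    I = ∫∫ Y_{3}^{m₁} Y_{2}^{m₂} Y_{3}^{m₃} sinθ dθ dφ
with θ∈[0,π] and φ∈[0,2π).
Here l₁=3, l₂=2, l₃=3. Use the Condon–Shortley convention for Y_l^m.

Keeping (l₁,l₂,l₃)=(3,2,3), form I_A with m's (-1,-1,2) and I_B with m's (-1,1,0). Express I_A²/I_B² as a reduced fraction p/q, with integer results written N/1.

Same 3,2,3: normalisation and zero-m 3j drop out of the ratio.
A: Δ: 2! 4! 2! / 9! → 1/3780; sum: t=0:+1/48 t=1:−1/12 = -1/16; 3j²(3 2 3; -1 -1 2) = Δ·Π!·Σ² = 1/28  (sign +1)
B: Δ: 2! 4! 2! / 9! → 1/3780; sum: t=1:−1/12 t=2:+1/8 = 1/24; 3j²(3 2 3; -1 1 0) = Δ·Π!·Σ² = 1/210  (sign -1)
I_A²/I_B² = (1/28)/(1/210) = 15/2

15/2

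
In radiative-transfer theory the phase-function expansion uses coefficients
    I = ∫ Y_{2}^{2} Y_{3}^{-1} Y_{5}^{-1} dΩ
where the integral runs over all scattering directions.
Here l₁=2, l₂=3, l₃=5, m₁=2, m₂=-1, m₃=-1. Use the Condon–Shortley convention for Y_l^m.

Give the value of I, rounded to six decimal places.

-0.092802

m-sum 0 ✓  L=10 even ✓  1≤5≤5 ✓
Π(2lᵢ+1) = 5×7×11 = 385
triangle coeff Δ(2,3,5) = 1/2310
Σ_t [0,0]: t=0:+1/144 = 1/144
(3j)²=10/231 [(2 3 5; 0 0 0)], sign=-1
Σ_t [0,0]: t=0:+1/1152 = 1/1152
(3j)²=1/154 [(2 3 5; 2 -1 -1)], sign=+1
⇒ 4πI² = 25/231
I = (-1)√(25/231/(4π)) = -0.09280237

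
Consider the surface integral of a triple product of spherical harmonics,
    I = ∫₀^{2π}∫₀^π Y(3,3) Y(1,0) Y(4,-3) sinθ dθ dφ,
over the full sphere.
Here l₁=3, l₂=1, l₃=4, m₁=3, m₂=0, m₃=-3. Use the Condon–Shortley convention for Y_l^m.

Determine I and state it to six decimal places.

m-sum 0 ✓  L=8 even ✓  2≤4≤4 ✓
Π(2lᵢ+1) = 7×3×9 = 189
triangle coeff Δ(3,1,4) = 1/252
Σ_t [0,0]: t=0:+1/36 = 1/36
(3j)²=4/63 [(3 1 4; 0 0 0)], sign=+1
Σ_t [0,0]: t=0:+1/720 = 1/720
(3j)²=1/36 [(3 1 4; 3 0 -3)], sign=-1
⇒ 4πI² = 1/3
I = (-1)√(1/3/(4π)) = -0.16286750

-0.162868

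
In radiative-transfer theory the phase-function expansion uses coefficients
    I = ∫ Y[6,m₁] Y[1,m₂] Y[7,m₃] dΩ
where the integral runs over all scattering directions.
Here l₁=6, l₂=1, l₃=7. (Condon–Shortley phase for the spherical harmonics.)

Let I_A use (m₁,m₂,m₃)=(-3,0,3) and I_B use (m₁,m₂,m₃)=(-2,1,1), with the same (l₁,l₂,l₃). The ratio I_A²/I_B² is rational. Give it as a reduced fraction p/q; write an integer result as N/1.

Shared (l₁,l₂,l₃)=(6,1,7): N and (l;000)² cancel in I_A²/I_B².
A: Δ = 0!·12!·2!/15! = 1/1365; Racah Σ t=0..0: t=0:+1/2177280 = 1/2177280; ⇒ 3j(6 1 7; -3 0 3)² = 8/273, sgn +1
B: Δ = 0!·12!·2!/15! = 1/1365; Racah Σ t=0..0: t=0:+1/1935360 = 1/1935360; ⇒ 3j(6 1 7; -2 1 1)² = 1/91, sgn +1
I_A²/I_B² = (8/273)/(1/91) = 8/3

8/3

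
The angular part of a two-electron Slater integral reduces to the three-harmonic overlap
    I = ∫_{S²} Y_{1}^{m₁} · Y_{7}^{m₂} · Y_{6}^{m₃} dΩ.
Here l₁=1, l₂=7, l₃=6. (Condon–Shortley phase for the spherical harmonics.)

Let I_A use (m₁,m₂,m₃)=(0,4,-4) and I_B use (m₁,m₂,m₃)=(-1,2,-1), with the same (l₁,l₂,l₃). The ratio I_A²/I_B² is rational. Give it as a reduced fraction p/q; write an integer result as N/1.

Shared (l₁,l₂,l₃)=(1,7,6): N and (l;000)² cancel in I_A²/I_B².
A: Δ = 2!·0!·12!/15! = 1/1365; Racah Σ t=1..1: t=1:−1/7257600 = -1/7257600; ⇒ 3j(1 7 6; 0 4 -4)² = 11/455, sgn -1
B: Δ = 2!·0!·12!/15! = 1/1365; Racah Σ t=2..2: t=2:+1/1209600 = 1/1209600; ⇒ 3j(1 7 6; -1 2 -1)² = 12/455, sgn -1
I_A²/I_B² = (11/455)/(12/455) = 11/12

11/12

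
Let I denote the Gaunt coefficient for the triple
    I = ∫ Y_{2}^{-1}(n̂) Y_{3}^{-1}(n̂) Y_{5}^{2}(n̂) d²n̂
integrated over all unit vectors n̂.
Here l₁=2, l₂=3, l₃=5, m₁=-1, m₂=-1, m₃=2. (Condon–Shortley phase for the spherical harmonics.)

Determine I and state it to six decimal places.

Rules hold: Σm=0, L=10 even, 1≤5≤5.
N = 5·7·11 = 385
Δ = 0!·4!·6!/11! = 1/2310
Racah Σ t=0..0: t=0:+1/144 = 1/144
⇒ 3j(2 3 5; 0 0 0)² = 10/231, sgn -1
Racah Σ t=0..0: t=0:+1/288 = 1/288
⇒ 3j(2 3 5; -1 -1 2)² = 1/22, sgn -1
4πI² = N·(3j₀)²·(3jₘ)² = 25/33
I = +1·√(0.757576/4π) = 0.24553200

0.245532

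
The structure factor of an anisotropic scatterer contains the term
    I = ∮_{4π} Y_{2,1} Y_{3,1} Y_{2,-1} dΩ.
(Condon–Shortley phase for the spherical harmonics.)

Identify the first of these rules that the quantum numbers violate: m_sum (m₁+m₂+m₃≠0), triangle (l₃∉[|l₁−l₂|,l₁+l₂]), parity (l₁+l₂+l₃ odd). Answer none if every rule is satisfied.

m₁+m₂+m₃ = 1 + 1 − 1 = 1  ✗
triangle: |2−3|=1 ≤ l₃=2 ≤ 2+3=5
parity: l₁+l₂+l₃ = 7 is odd

m_sum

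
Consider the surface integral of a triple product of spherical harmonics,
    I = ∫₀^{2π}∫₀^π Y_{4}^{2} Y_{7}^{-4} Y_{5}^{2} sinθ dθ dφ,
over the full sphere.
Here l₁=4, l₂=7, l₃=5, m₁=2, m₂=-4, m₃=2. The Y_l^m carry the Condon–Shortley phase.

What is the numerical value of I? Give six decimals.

m-sum 0 ✓  L=16 even ✓  3≤5≤11 ✓
Π(2lᵢ+1) = 9×15×11 = 1485
triangle coeff Δ(4,7,5) = 1/6126120
Σ_t [2,4]: t=2:+1/69120 t=3:−1/20736 t=4:+1/69120 = -1/51840
(3j)²=280/21879 [(4 7 5; 0 0 0)], sign=+1
Σ_t [0,2]: t=0:+1/1036800 t=1:−1/172800 t=2:+1/483840 = -1/362880
(3j)²=20/1547 [(4 7 5; 2 -4 2)], sign=+1
⇒ 4πI² = 12000/48841
I = (+1)√(12000/48841/(4π)) = 0.13982777

0.139828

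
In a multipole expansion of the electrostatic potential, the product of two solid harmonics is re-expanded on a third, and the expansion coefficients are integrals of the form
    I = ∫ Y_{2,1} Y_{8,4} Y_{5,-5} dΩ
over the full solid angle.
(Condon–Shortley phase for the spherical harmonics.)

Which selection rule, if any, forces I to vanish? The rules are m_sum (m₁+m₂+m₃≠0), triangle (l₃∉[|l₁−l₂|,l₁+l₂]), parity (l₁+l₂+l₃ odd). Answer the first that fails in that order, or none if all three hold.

azimuthal sum: 1 + 4 − 5 = 0  ✓
6 ≤ 5 ≤ 10 (triangle on l)  ✗
L = 2 + 8 + 5 = 15 (odd)

triangle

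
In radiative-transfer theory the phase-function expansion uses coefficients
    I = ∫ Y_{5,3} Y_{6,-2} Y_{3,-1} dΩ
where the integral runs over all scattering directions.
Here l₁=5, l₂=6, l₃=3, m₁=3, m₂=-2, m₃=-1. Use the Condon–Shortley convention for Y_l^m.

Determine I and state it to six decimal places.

-0.145631

m-sum 0 ✓  L=14 even ✓  1≤3≤11 ✓
Π(2lᵢ+1) = 11×13×7 = 1001
triangle coeff Δ(5,6,3) = 1/675675
Σ_t [3,5]: t=3:−1/8640 t=4:+1/2304 t=5:−1/8640 = 7/34560
(3j)²=7/429 [(5 6 3; 0 0 0)], sign=-1
Σ_t [0,2]: t=0:+1/1935360 t=1:−1/30240 t=2:+1/11520 = 1/18432
(3j)²=7/429 [(5 6 3; 3 -2 -1)], sign=+1
⇒ 4πI² = 343/1287
I = (-1)√(343/1287/(4π)) = -0.14563067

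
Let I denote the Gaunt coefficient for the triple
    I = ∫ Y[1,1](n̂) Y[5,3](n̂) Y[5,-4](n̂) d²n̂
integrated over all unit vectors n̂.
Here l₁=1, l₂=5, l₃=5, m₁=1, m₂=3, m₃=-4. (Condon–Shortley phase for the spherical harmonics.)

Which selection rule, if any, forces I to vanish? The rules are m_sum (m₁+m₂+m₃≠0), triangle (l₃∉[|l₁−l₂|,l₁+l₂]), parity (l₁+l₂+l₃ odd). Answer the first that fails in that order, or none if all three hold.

parity

Σmᵢ = 0  ✓
l₃∈[|l₁−l₂|,l₁+l₂]=[4,6], have l₃=5  ✓
Σlᵢ = 11 ⇒ odd  ✗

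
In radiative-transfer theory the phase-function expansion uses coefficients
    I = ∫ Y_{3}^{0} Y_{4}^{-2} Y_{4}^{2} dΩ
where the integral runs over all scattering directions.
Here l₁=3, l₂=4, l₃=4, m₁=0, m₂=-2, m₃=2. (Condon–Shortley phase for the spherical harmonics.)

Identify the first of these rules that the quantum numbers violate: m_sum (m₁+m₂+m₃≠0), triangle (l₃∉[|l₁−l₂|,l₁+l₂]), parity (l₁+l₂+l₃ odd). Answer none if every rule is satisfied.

m₁+m₂+m₃ = 0 − 2 + 2 = 0  ✓
triangle: |3−4|=1 ≤ l₃=4 ≤ 3+4=7  ✓
parity: l₁+l₂+l₃ = 11 is odd  ✗

parity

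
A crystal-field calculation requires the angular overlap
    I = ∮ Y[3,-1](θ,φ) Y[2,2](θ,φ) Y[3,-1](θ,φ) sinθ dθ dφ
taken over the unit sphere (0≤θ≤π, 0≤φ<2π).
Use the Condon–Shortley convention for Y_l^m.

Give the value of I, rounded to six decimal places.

0.206013

m-sum 0 ✓  L=8 even ✓  1≤3≤5 ✓
Π(2lᵢ+1) = 7×5×7 = 245
triangle coeff Δ(3,2,3) = 1/3780
Σ_t [0,2]: t=0:+1/24 t=1:−1/4 t=2:+1/24 = -1/6
(3j)²=4/105 [(3 2 3; 0 0 0)], sign=+1
Σ_t [2,2]: t=2:+1/16 = 1/16
(3j)²=2/35 [(3 2 3; -1 2 -1)], sign=+1
⇒ 4πI² = 8/15
I = (+1)√(8/15/(4π)) = 0.20601291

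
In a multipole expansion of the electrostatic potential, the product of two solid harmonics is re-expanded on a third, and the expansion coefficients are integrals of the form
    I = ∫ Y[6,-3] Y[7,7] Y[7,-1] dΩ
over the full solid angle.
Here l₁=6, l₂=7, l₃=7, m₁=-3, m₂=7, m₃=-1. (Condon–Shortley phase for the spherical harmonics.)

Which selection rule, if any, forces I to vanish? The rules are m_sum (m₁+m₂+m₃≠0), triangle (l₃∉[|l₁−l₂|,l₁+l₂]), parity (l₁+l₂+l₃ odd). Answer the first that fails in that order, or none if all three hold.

m_sum

m₁+m₂+m₃ = -3 + 7 − 1 = 3  ✗
triangle: |6−7|=1 ≤ l₃=7 ≤ 6+7=13
parity: l₁+l₂+l₃ = 20 is even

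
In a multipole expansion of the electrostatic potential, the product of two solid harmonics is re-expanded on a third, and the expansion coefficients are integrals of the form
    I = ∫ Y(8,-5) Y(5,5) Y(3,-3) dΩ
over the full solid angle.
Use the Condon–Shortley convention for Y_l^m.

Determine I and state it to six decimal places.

0.000000

Σmᵢ = -3 ≠ 0, so the φ-integral vanishes; I = 0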